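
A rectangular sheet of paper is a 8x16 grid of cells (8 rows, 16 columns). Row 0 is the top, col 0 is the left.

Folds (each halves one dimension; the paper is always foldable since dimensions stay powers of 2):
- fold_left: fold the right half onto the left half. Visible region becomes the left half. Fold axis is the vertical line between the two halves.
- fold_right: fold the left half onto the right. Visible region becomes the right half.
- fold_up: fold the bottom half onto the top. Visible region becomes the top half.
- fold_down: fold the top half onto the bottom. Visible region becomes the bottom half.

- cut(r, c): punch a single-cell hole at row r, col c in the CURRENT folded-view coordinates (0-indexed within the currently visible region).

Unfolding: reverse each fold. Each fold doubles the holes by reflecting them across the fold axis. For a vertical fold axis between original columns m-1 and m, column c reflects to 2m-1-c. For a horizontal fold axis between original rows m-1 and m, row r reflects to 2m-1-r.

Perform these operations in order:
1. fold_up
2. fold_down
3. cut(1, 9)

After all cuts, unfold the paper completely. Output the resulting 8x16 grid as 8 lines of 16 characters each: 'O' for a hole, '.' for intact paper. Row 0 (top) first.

Op 1 fold_up: fold axis h@4; visible region now rows[0,4) x cols[0,16) = 4x16
Op 2 fold_down: fold axis h@2; visible region now rows[2,4) x cols[0,16) = 2x16
Op 3 cut(1, 9): punch at orig (3,9); cuts so far [(3, 9)]; region rows[2,4) x cols[0,16) = 2x16
Unfold 1 (reflect across h@2): 2 holes -> [(0, 9), (3, 9)]
Unfold 2 (reflect across h@4): 4 holes -> [(0, 9), (3, 9), (4, 9), (7, 9)]

Answer: .........O......
................
................
.........O......
.........O......
................
................
.........O......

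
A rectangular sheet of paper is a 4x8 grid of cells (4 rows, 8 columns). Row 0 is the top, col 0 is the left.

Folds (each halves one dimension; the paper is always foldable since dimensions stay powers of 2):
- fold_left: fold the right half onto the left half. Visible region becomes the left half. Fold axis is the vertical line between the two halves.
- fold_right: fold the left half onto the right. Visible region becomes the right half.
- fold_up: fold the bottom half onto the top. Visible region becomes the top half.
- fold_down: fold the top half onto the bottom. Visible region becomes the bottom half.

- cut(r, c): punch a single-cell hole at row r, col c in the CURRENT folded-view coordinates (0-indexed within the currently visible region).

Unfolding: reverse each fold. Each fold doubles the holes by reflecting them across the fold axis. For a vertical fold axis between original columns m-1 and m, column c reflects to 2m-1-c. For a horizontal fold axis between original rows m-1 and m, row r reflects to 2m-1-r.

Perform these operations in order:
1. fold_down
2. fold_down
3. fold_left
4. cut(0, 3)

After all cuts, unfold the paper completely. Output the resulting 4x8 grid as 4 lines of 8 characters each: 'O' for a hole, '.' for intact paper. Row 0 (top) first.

Answer: ...OO...
...OO...
...OO...
...OO...

Derivation:
Op 1 fold_down: fold axis h@2; visible region now rows[2,4) x cols[0,8) = 2x8
Op 2 fold_down: fold axis h@3; visible region now rows[3,4) x cols[0,8) = 1x8
Op 3 fold_left: fold axis v@4; visible region now rows[3,4) x cols[0,4) = 1x4
Op 4 cut(0, 3): punch at orig (3,3); cuts so far [(3, 3)]; region rows[3,4) x cols[0,4) = 1x4
Unfold 1 (reflect across v@4): 2 holes -> [(3, 3), (3, 4)]
Unfold 2 (reflect across h@3): 4 holes -> [(2, 3), (2, 4), (3, 3), (3, 4)]
Unfold 3 (reflect across h@2): 8 holes -> [(0, 3), (0, 4), (1, 3), (1, 4), (2, 3), (2, 4), (3, 3), (3, 4)]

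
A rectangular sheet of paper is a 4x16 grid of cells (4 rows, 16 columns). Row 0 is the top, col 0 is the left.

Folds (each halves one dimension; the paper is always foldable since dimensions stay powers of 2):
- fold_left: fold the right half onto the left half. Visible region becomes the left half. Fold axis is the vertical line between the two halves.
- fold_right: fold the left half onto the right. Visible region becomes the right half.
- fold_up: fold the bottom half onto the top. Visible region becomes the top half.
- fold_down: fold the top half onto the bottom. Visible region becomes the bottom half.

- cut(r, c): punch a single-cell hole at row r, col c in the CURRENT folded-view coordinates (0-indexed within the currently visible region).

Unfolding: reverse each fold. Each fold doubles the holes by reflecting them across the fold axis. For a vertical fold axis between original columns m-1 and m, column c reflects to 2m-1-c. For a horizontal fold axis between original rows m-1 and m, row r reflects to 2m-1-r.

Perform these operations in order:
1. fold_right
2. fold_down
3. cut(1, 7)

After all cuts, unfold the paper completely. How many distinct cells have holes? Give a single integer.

Answer: 4

Derivation:
Op 1 fold_right: fold axis v@8; visible region now rows[0,4) x cols[8,16) = 4x8
Op 2 fold_down: fold axis h@2; visible region now rows[2,4) x cols[8,16) = 2x8
Op 3 cut(1, 7): punch at orig (3,15); cuts so far [(3, 15)]; region rows[2,4) x cols[8,16) = 2x8
Unfold 1 (reflect across h@2): 2 holes -> [(0, 15), (3, 15)]
Unfold 2 (reflect across v@8): 4 holes -> [(0, 0), (0, 15), (3, 0), (3, 15)]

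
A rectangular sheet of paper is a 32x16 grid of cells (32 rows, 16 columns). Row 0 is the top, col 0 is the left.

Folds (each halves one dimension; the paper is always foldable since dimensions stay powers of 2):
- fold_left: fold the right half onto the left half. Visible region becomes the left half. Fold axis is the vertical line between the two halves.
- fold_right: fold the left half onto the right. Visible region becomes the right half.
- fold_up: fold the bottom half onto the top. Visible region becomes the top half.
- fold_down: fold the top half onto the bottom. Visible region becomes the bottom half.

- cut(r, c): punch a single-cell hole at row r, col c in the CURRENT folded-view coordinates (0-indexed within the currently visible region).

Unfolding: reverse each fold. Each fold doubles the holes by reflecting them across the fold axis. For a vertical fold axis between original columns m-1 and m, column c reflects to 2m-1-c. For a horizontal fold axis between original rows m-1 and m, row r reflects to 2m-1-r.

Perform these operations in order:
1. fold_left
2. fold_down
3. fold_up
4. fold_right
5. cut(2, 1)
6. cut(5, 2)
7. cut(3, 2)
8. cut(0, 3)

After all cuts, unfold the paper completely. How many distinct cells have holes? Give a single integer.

Op 1 fold_left: fold axis v@8; visible region now rows[0,32) x cols[0,8) = 32x8
Op 2 fold_down: fold axis h@16; visible region now rows[16,32) x cols[0,8) = 16x8
Op 3 fold_up: fold axis h@24; visible region now rows[16,24) x cols[0,8) = 8x8
Op 4 fold_right: fold axis v@4; visible region now rows[16,24) x cols[4,8) = 8x4
Op 5 cut(2, 1): punch at orig (18,5); cuts so far [(18, 5)]; region rows[16,24) x cols[4,8) = 8x4
Op 6 cut(5, 2): punch at orig (21,6); cuts so far [(18, 5), (21, 6)]; region rows[16,24) x cols[4,8) = 8x4
Op 7 cut(3, 2): punch at orig (19,6); cuts so far [(18, 5), (19, 6), (21, 6)]; region rows[16,24) x cols[4,8) = 8x4
Op 8 cut(0, 3): punch at orig (16,7); cuts so far [(16, 7), (18, 5), (19, 6), (21, 6)]; region rows[16,24) x cols[4,8) = 8x4
Unfold 1 (reflect across v@4): 8 holes -> [(16, 0), (16, 7), (18, 2), (18, 5), (19, 1), (19, 6), (21, 1), (21, 6)]
Unfold 2 (reflect across h@24): 16 holes -> [(16, 0), (16, 7), (18, 2), (18, 5), (19, 1), (19, 6), (21, 1), (21, 6), (26, 1), (26, 6), (28, 1), (28, 6), (29, 2), (29, 5), (31, 0), (31, 7)]
Unfold 3 (reflect across h@16): 32 holes -> [(0, 0), (0, 7), (2, 2), (2, 5), (3, 1), (3, 6), (5, 1), (5, 6), (10, 1), (10, 6), (12, 1), (12, 6), (13, 2), (13, 5), (15, 0), (15, 7), (16, 0), (16, 7), (18, 2), (18, 5), (19, 1), (19, 6), (21, 1), (21, 6), (26, 1), (26, 6), (28, 1), (28, 6), (29, 2), (29, 5), (31, 0), (31, 7)]
Unfold 4 (reflect across v@8): 64 holes -> [(0, 0), (0, 7), (0, 8), (0, 15), (2, 2), (2, 5), (2, 10), (2, 13), (3, 1), (3, 6), (3, 9), (3, 14), (5, 1), (5, 6), (5, 9), (5, 14), (10, 1), (10, 6), (10, 9), (10, 14), (12, 1), (12, 6), (12, 9), (12, 14), (13, 2), (13, 5), (13, 10), (13, 13), (15, 0), (15, 7), (15, 8), (15, 15), (16, 0), (16, 7), (16, 8), (16, 15), (18, 2), (18, 5), (18, 10), (18, 13), (19, 1), (19, 6), (19, 9), (19, 14), (21, 1), (21, 6), (21, 9), (21, 14), (26, 1), (26, 6), (26, 9), (26, 14), (28, 1), (28, 6), (28, 9), (28, 14), (29, 2), (29, 5), (29, 10), (29, 13), (31, 0), (31, 7), (31, 8), (31, 15)]

Answer: 64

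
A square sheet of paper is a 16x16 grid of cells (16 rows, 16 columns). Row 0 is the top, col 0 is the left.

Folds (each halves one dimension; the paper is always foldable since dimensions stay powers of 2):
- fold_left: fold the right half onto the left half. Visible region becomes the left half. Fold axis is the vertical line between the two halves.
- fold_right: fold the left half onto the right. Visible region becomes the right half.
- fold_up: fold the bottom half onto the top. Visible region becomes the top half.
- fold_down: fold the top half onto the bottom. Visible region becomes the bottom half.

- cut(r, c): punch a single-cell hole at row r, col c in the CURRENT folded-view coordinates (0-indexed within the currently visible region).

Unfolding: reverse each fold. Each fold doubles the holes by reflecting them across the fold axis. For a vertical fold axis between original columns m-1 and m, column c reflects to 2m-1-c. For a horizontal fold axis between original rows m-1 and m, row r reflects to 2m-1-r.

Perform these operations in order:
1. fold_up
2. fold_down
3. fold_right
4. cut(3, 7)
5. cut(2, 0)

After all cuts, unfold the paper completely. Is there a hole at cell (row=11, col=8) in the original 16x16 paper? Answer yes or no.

Op 1 fold_up: fold axis h@8; visible region now rows[0,8) x cols[0,16) = 8x16
Op 2 fold_down: fold axis h@4; visible region now rows[4,8) x cols[0,16) = 4x16
Op 3 fold_right: fold axis v@8; visible region now rows[4,8) x cols[8,16) = 4x8
Op 4 cut(3, 7): punch at orig (7,15); cuts so far [(7, 15)]; region rows[4,8) x cols[8,16) = 4x8
Op 5 cut(2, 0): punch at orig (6,8); cuts so far [(6, 8), (7, 15)]; region rows[4,8) x cols[8,16) = 4x8
Unfold 1 (reflect across v@8): 4 holes -> [(6, 7), (6, 8), (7, 0), (7, 15)]
Unfold 2 (reflect across h@4): 8 holes -> [(0, 0), (0, 15), (1, 7), (1, 8), (6, 7), (6, 8), (7, 0), (7, 15)]
Unfold 3 (reflect across h@8): 16 holes -> [(0, 0), (0, 15), (1, 7), (1, 8), (6, 7), (6, 8), (7, 0), (7, 15), (8, 0), (8, 15), (9, 7), (9, 8), (14, 7), (14, 8), (15, 0), (15, 15)]
Holes: [(0, 0), (0, 15), (1, 7), (1, 8), (6, 7), (6, 8), (7, 0), (7, 15), (8, 0), (8, 15), (9, 7), (9, 8), (14, 7), (14, 8), (15, 0), (15, 15)]

Answer: no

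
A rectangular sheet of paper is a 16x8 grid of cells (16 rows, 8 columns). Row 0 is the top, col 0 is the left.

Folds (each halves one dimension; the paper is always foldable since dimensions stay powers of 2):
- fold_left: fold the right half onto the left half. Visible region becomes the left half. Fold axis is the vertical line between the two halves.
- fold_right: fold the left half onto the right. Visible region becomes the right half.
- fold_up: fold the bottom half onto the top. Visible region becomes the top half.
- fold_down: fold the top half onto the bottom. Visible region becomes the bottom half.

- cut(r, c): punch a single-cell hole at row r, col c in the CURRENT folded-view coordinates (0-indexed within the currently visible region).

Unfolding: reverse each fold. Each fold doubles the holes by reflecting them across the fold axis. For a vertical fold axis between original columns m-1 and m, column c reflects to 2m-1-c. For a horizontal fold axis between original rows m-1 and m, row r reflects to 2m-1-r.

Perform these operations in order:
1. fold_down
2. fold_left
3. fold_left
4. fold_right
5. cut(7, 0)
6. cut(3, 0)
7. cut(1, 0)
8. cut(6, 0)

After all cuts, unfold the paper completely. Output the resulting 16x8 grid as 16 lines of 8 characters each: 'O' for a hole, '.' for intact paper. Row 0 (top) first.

Answer: OOOOOOOO
OOOOOOOO
........
........
OOOOOOOO
........
OOOOOOOO
........
........
OOOOOOOO
........
OOOOOOOO
........
........
OOOOOOOO
OOOOOOOO

Derivation:
Op 1 fold_down: fold axis h@8; visible region now rows[8,16) x cols[0,8) = 8x8
Op 2 fold_left: fold axis v@4; visible region now rows[8,16) x cols[0,4) = 8x4
Op 3 fold_left: fold axis v@2; visible region now rows[8,16) x cols[0,2) = 8x2
Op 4 fold_right: fold axis v@1; visible region now rows[8,16) x cols[1,2) = 8x1
Op 5 cut(7, 0): punch at orig (15,1); cuts so far [(15, 1)]; region rows[8,16) x cols[1,2) = 8x1
Op 6 cut(3, 0): punch at orig (11,1); cuts so far [(11, 1), (15, 1)]; region rows[8,16) x cols[1,2) = 8x1
Op 7 cut(1, 0): punch at orig (9,1); cuts so far [(9, 1), (11, 1), (15, 1)]; region rows[8,16) x cols[1,2) = 8x1
Op 8 cut(6, 0): punch at orig (14,1); cuts so far [(9, 1), (11, 1), (14, 1), (15, 1)]; region rows[8,16) x cols[1,2) = 8x1
Unfold 1 (reflect across v@1): 8 holes -> [(9, 0), (9, 1), (11, 0), (11, 1), (14, 0), (14, 1), (15, 0), (15, 1)]
Unfold 2 (reflect across v@2): 16 holes -> [(9, 0), (9, 1), (9, 2), (9, 3), (11, 0), (11, 1), (11, 2), (11, 3), (14, 0), (14, 1), (14, 2), (14, 3), (15, 0), (15, 1), (15, 2), (15, 3)]
Unfold 3 (reflect across v@4): 32 holes -> [(9, 0), (9, 1), (9, 2), (9, 3), (9, 4), (9, 5), (9, 6), (9, 7), (11, 0), (11, 1), (11, 2), (11, 3), (11, 4), (11, 5), (11, 6), (11, 7), (14, 0), (14, 1), (14, 2), (14, 3), (14, 4), (14, 5), (14, 6), (14, 7), (15, 0), (15, 1), (15, 2), (15, 3), (15, 4), (15, 5), (15, 6), (15, 7)]
Unfold 4 (reflect across h@8): 64 holes -> [(0, 0), (0, 1), (0, 2), (0, 3), (0, 4), (0, 5), (0, 6), (0, 7), (1, 0), (1, 1), (1, 2), (1, 3), (1, 4), (1, 5), (1, 6), (1, 7), (4, 0), (4, 1), (4, 2), (4, 3), (4, 4), (4, 5), (4, 6), (4, 7), (6, 0), (6, 1), (6, 2), (6, 3), (6, 4), (6, 5), (6, 6), (6, 7), (9, 0), (9, 1), (9, 2), (9, 3), (9, 4), (9, 5), (9, 6), (9, 7), (11, 0), (11, 1), (11, 2), (11, 3), (11, 4), (11, 5), (11, 6), (11, 7), (14, 0), (14, 1), (14, 2), (14, 3), (14, 4), (14, 5), (14, 6), (14, 7), (15, 0), (15, 1), (15, 2), (15, 3), (15, 4), (15, 5), (15, 6), (15, 7)]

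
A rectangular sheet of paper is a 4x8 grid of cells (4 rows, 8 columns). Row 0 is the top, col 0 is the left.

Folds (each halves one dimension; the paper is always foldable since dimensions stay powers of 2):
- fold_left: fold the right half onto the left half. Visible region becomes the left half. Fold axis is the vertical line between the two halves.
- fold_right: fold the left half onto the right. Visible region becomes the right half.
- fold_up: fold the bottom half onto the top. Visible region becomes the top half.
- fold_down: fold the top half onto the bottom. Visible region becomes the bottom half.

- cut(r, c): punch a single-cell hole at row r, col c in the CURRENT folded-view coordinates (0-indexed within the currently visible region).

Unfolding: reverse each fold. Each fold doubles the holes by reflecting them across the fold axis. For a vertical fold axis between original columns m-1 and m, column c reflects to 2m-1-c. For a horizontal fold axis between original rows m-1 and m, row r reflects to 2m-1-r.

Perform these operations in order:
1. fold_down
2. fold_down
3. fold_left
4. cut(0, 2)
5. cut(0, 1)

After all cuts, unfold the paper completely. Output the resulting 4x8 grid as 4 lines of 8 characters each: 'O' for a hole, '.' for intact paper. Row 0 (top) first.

Op 1 fold_down: fold axis h@2; visible region now rows[2,4) x cols[0,8) = 2x8
Op 2 fold_down: fold axis h@3; visible region now rows[3,4) x cols[0,8) = 1x8
Op 3 fold_left: fold axis v@4; visible region now rows[3,4) x cols[0,4) = 1x4
Op 4 cut(0, 2): punch at orig (3,2); cuts so far [(3, 2)]; region rows[3,4) x cols[0,4) = 1x4
Op 5 cut(0, 1): punch at orig (3,1); cuts so far [(3, 1), (3, 2)]; region rows[3,4) x cols[0,4) = 1x4
Unfold 1 (reflect across v@4): 4 holes -> [(3, 1), (3, 2), (3, 5), (3, 6)]
Unfold 2 (reflect across h@3): 8 holes -> [(2, 1), (2, 2), (2, 5), (2, 6), (3, 1), (3, 2), (3, 5), (3, 6)]
Unfold 3 (reflect across h@2): 16 holes -> [(0, 1), (0, 2), (0, 5), (0, 6), (1, 1), (1, 2), (1, 5), (1, 6), (2, 1), (2, 2), (2, 5), (2, 6), (3, 1), (3, 2), (3, 5), (3, 6)]

Answer: .OO..OO.
.OO..OO.
.OO..OO.
.OO..OO.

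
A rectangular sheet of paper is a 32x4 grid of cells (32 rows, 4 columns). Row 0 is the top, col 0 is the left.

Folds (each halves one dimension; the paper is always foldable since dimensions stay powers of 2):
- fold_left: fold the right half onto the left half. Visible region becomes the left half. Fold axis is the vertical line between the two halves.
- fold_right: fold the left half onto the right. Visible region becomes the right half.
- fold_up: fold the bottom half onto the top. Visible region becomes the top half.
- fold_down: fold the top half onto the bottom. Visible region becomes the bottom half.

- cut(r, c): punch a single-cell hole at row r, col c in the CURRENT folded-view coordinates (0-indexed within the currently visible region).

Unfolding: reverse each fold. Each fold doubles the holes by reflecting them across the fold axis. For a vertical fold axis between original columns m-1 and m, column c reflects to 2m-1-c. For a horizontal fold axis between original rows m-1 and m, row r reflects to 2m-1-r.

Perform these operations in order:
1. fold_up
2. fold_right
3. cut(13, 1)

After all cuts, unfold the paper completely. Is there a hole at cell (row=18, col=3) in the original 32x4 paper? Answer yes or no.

Answer: yes

Derivation:
Op 1 fold_up: fold axis h@16; visible region now rows[0,16) x cols[0,4) = 16x4
Op 2 fold_right: fold axis v@2; visible region now rows[0,16) x cols[2,4) = 16x2
Op 3 cut(13, 1): punch at orig (13,3); cuts so far [(13, 3)]; region rows[0,16) x cols[2,4) = 16x2
Unfold 1 (reflect across v@2): 2 holes -> [(13, 0), (13, 3)]
Unfold 2 (reflect across h@16): 4 holes -> [(13, 0), (13, 3), (18, 0), (18, 3)]
Holes: [(13, 0), (13, 3), (18, 0), (18, 3)]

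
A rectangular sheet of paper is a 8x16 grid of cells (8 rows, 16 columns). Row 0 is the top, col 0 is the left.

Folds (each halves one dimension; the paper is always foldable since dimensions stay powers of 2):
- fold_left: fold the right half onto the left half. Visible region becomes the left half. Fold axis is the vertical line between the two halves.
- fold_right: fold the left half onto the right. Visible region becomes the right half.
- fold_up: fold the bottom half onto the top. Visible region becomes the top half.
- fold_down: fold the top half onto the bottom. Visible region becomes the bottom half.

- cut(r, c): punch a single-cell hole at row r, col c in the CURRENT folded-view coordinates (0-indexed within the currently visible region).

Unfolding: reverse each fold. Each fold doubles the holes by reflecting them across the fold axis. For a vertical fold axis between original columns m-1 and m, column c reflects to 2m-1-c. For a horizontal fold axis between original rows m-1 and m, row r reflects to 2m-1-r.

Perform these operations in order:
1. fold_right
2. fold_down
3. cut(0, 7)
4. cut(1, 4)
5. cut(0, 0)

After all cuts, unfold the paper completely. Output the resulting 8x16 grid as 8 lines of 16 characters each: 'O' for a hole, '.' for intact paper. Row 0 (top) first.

Answer: ................
................
...O........O...
O......OO......O
O......OO......O
...O........O...
................
................

Derivation:
Op 1 fold_right: fold axis v@8; visible region now rows[0,8) x cols[8,16) = 8x8
Op 2 fold_down: fold axis h@4; visible region now rows[4,8) x cols[8,16) = 4x8
Op 3 cut(0, 7): punch at orig (4,15); cuts so far [(4, 15)]; region rows[4,8) x cols[8,16) = 4x8
Op 4 cut(1, 4): punch at orig (5,12); cuts so far [(4, 15), (5, 12)]; region rows[4,8) x cols[8,16) = 4x8
Op 5 cut(0, 0): punch at orig (4,8); cuts so far [(4, 8), (4, 15), (5, 12)]; region rows[4,8) x cols[8,16) = 4x8
Unfold 1 (reflect across h@4): 6 holes -> [(2, 12), (3, 8), (3, 15), (4, 8), (4, 15), (5, 12)]
Unfold 2 (reflect across v@8): 12 holes -> [(2, 3), (2, 12), (3, 0), (3, 7), (3, 8), (3, 15), (4, 0), (4, 7), (4, 8), (4, 15), (5, 3), (5, 12)]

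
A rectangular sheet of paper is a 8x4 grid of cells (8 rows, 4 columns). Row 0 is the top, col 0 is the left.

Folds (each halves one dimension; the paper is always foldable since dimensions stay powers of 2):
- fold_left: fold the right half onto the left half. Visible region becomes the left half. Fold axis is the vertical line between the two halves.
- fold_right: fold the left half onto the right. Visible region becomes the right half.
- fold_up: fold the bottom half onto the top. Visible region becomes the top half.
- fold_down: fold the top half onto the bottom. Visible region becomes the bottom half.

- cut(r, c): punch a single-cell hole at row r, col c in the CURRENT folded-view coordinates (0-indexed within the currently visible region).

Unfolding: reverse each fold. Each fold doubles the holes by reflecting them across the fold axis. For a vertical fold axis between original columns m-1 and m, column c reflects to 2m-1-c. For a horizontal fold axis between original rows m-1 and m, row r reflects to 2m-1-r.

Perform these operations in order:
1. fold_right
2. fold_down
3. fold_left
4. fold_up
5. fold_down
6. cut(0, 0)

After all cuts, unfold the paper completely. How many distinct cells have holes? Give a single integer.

Op 1 fold_right: fold axis v@2; visible region now rows[0,8) x cols[2,4) = 8x2
Op 2 fold_down: fold axis h@4; visible region now rows[4,8) x cols[2,4) = 4x2
Op 3 fold_left: fold axis v@3; visible region now rows[4,8) x cols[2,3) = 4x1
Op 4 fold_up: fold axis h@6; visible region now rows[4,6) x cols[2,3) = 2x1
Op 5 fold_down: fold axis h@5; visible region now rows[5,6) x cols[2,3) = 1x1
Op 6 cut(0, 0): punch at orig (5,2); cuts so far [(5, 2)]; region rows[5,6) x cols[2,3) = 1x1
Unfold 1 (reflect across h@5): 2 holes -> [(4, 2), (5, 2)]
Unfold 2 (reflect across h@6): 4 holes -> [(4, 2), (5, 2), (6, 2), (7, 2)]
Unfold 3 (reflect across v@3): 8 holes -> [(4, 2), (4, 3), (5, 2), (5, 3), (6, 2), (6, 3), (7, 2), (7, 3)]
Unfold 4 (reflect across h@4): 16 holes -> [(0, 2), (0, 3), (1, 2), (1, 3), (2, 2), (2, 3), (3, 2), (3, 3), (4, 2), (4, 3), (5, 2), (5, 3), (6, 2), (6, 3), (7, 2), (7, 3)]
Unfold 5 (reflect across v@2): 32 holes -> [(0, 0), (0, 1), (0, 2), (0, 3), (1, 0), (1, 1), (1, 2), (1, 3), (2, 0), (2, 1), (2, 2), (2, 3), (3, 0), (3, 1), (3, 2), (3, 3), (4, 0), (4, 1), (4, 2), (4, 3), (5, 0), (5, 1), (5, 2), (5, 3), (6, 0), (6, 1), (6, 2), (6, 3), (7, 0), (7, 1), (7, 2), (7, 3)]

Answer: 32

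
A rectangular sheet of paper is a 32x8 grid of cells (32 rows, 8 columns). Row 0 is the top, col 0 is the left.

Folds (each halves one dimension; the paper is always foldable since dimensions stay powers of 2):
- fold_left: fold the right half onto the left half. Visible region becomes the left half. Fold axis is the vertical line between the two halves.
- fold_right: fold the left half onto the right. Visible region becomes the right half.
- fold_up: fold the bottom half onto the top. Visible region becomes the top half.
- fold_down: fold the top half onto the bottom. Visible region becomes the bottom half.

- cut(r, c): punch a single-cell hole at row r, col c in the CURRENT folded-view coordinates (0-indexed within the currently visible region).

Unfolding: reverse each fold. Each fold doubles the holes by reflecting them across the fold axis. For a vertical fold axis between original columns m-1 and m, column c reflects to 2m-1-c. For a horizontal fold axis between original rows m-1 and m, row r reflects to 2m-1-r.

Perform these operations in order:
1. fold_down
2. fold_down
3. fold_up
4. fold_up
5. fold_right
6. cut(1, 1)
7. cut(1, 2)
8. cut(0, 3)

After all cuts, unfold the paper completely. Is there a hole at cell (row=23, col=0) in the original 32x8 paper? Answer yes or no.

Answer: yes

Derivation:
Op 1 fold_down: fold axis h@16; visible region now rows[16,32) x cols[0,8) = 16x8
Op 2 fold_down: fold axis h@24; visible region now rows[24,32) x cols[0,8) = 8x8
Op 3 fold_up: fold axis h@28; visible region now rows[24,28) x cols[0,8) = 4x8
Op 4 fold_up: fold axis h@26; visible region now rows[24,26) x cols[0,8) = 2x8
Op 5 fold_right: fold axis v@4; visible region now rows[24,26) x cols[4,8) = 2x4
Op 6 cut(1, 1): punch at orig (25,5); cuts so far [(25, 5)]; region rows[24,26) x cols[4,8) = 2x4
Op 7 cut(1, 2): punch at orig (25,6); cuts so far [(25, 5), (25, 6)]; region rows[24,26) x cols[4,8) = 2x4
Op 8 cut(0, 3): punch at orig (24,7); cuts so far [(24, 7), (25, 5), (25, 6)]; region rows[24,26) x cols[4,8) = 2x4
Unfold 1 (reflect across v@4): 6 holes -> [(24, 0), (24, 7), (25, 1), (25, 2), (25, 5), (25, 6)]
Unfold 2 (reflect across h@26): 12 holes -> [(24, 0), (24, 7), (25, 1), (25, 2), (25, 5), (25, 6), (26, 1), (26, 2), (26, 5), (26, 6), (27, 0), (27, 7)]
Unfold 3 (reflect across h@28): 24 holes -> [(24, 0), (24, 7), (25, 1), (25, 2), (25, 5), (25, 6), (26, 1), (26, 2), (26, 5), (26, 6), (27, 0), (27, 7), (28, 0), (28, 7), (29, 1), (29, 2), (29, 5), (29, 6), (30, 1), (30, 2), (30, 5), (30, 6), (31, 0), (31, 7)]
Unfold 4 (reflect across h@24): 48 holes -> [(16, 0), (16, 7), (17, 1), (17, 2), (17, 5), (17, 6), (18, 1), (18, 2), (18, 5), (18, 6), (19, 0), (19, 7), (20, 0), (20, 7), (21, 1), (21, 2), (21, 5), (21, 6), (22, 1), (22, 2), (22, 5), (22, 6), (23, 0), (23, 7), (24, 0), (24, 7), (25, 1), (25, 2), (25, 5), (25, 6), (26, 1), (26, 2), (26, 5), (26, 6), (27, 0), (27, 7), (28, 0), (28, 7), (29, 1), (29, 2), (29, 5), (29, 6), (30, 1), (30, 2), (30, 5), (30, 6), (31, 0), (31, 7)]
Unfold 5 (reflect across h@16): 96 holes -> [(0, 0), (0, 7), (1, 1), (1, 2), (1, 5), (1, 6), (2, 1), (2, 2), (2, 5), (2, 6), (3, 0), (3, 7), (4, 0), (4, 7), (5, 1), (5, 2), (5, 5), (5, 6), (6, 1), (6, 2), (6, 5), (6, 6), (7, 0), (7, 7), (8, 0), (8, 7), (9, 1), (9, 2), (9, 5), (9, 6), (10, 1), (10, 2), (10, 5), (10, 6), (11, 0), (11, 7), (12, 0), (12, 7), (13, 1), (13, 2), (13, 5), (13, 6), (14, 1), (14, 2), (14, 5), (14, 6), (15, 0), (15, 7), (16, 0), (16, 7), (17, 1), (17, 2), (17, 5), (17, 6), (18, 1), (18, 2), (18, 5), (18, 6), (19, 0), (19, 7), (20, 0), (20, 7), (21, 1), (21, 2), (21, 5), (21, 6), (22, 1), (22, 2), (22, 5), (22, 6), (23, 0), (23, 7), (24, 0), (24, 7), (25, 1), (25, 2), (25, 5), (25, 6), (26, 1), (26, 2), (26, 5), (26, 6), (27, 0), (27, 7), (28, 0), (28, 7), (29, 1), (29, 2), (29, 5), (29, 6), (30, 1), (30, 2), (30, 5), (30, 6), (31, 0), (31, 7)]
Holes: [(0, 0), (0, 7), (1, 1), (1, 2), (1, 5), (1, 6), (2, 1), (2, 2), (2, 5), (2, 6), (3, 0), (3, 7), (4, 0), (4, 7), (5, 1), (5, 2), (5, 5), (5, 6), (6, 1), (6, 2), (6, 5), (6, 6), (7, 0), (7, 7), (8, 0), (8, 7), (9, 1), (9, 2), (9, 5), (9, 6), (10, 1), (10, 2), (10, 5), (10, 6), (11, 0), (11, 7), (12, 0), (12, 7), (13, 1), (13, 2), (13, 5), (13, 6), (14, 1), (14, 2), (14, 5), (14, 6), (15, 0), (15, 7), (16, 0), (16, 7), (17, 1), (17, 2), (17, 5), (17, 6), (18, 1), (18, 2), (18, 5), (18, 6), (19, 0), (19, 7), (20, 0), (20, 7), (21, 1), (21, 2), (21, 5), (21, 6), (22, 1), (22, 2), (22, 5), (22, 6), (23, 0), (23, 7), (24, 0), (24, 7), (25, 1), (25, 2), (25, 5), (25, 6), (26, 1), (26, 2), (26, 5), (26, 6), (27, 0), (27, 7), (28, 0), (28, 7), (29, 1), (29, 2), (29, 5), (29, 6), (30, 1), (30, 2), (30, 5), (30, 6), (31, 0), (31, 7)]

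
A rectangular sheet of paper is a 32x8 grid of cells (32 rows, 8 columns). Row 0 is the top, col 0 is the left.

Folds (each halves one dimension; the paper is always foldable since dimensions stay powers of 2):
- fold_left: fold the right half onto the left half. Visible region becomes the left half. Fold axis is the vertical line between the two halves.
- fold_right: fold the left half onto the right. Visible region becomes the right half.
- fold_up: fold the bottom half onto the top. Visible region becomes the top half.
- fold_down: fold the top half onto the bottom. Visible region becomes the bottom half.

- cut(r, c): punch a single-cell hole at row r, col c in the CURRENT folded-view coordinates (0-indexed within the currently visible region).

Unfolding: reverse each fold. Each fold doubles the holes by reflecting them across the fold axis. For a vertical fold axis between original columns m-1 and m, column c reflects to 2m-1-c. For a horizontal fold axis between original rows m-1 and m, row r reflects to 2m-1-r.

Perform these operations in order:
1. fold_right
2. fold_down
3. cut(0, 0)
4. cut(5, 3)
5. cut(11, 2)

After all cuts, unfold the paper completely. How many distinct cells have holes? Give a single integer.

Answer: 12

Derivation:
Op 1 fold_right: fold axis v@4; visible region now rows[0,32) x cols[4,8) = 32x4
Op 2 fold_down: fold axis h@16; visible region now rows[16,32) x cols[4,8) = 16x4
Op 3 cut(0, 0): punch at orig (16,4); cuts so far [(16, 4)]; region rows[16,32) x cols[4,8) = 16x4
Op 4 cut(5, 3): punch at orig (21,7); cuts so far [(16, 4), (21, 7)]; region rows[16,32) x cols[4,8) = 16x4
Op 5 cut(11, 2): punch at orig (27,6); cuts so far [(16, 4), (21, 7), (27, 6)]; region rows[16,32) x cols[4,8) = 16x4
Unfold 1 (reflect across h@16): 6 holes -> [(4, 6), (10, 7), (15, 4), (16, 4), (21, 7), (27, 6)]
Unfold 2 (reflect across v@4): 12 holes -> [(4, 1), (4, 6), (10, 0), (10, 7), (15, 3), (15, 4), (16, 3), (16, 4), (21, 0), (21, 7), (27, 1), (27, 6)]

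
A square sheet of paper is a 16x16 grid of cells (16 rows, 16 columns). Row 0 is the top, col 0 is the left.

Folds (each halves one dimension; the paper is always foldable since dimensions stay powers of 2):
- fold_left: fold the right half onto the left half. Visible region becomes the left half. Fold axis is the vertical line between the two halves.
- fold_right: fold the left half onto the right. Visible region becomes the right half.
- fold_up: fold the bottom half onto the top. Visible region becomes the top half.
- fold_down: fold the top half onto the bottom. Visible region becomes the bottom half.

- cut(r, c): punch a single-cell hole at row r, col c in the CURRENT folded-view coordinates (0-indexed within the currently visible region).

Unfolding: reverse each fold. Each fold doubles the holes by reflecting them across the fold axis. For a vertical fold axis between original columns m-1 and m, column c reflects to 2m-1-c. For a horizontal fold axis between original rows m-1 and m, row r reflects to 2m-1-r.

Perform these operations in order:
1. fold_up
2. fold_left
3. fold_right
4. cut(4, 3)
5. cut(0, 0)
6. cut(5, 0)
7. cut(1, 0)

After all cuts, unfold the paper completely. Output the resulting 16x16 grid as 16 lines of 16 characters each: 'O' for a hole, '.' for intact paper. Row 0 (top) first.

Op 1 fold_up: fold axis h@8; visible region now rows[0,8) x cols[0,16) = 8x16
Op 2 fold_left: fold axis v@8; visible region now rows[0,8) x cols[0,8) = 8x8
Op 3 fold_right: fold axis v@4; visible region now rows[0,8) x cols[4,8) = 8x4
Op 4 cut(4, 3): punch at orig (4,7); cuts so far [(4, 7)]; region rows[0,8) x cols[4,8) = 8x4
Op 5 cut(0, 0): punch at orig (0,4); cuts so far [(0, 4), (4, 7)]; region rows[0,8) x cols[4,8) = 8x4
Op 6 cut(5, 0): punch at orig (5,4); cuts so far [(0, 4), (4, 7), (5, 4)]; region rows[0,8) x cols[4,8) = 8x4
Op 7 cut(1, 0): punch at orig (1,4); cuts so far [(0, 4), (1, 4), (4, 7), (5, 4)]; region rows[0,8) x cols[4,8) = 8x4
Unfold 1 (reflect across v@4): 8 holes -> [(0, 3), (0, 4), (1, 3), (1, 4), (4, 0), (4, 7), (5, 3), (5, 4)]
Unfold 2 (reflect across v@8): 16 holes -> [(0, 3), (0, 4), (0, 11), (0, 12), (1, 3), (1, 4), (1, 11), (1, 12), (4, 0), (4, 7), (4, 8), (4, 15), (5, 3), (5, 4), (5, 11), (5, 12)]
Unfold 3 (reflect across h@8): 32 holes -> [(0, 3), (0, 4), (0, 11), (0, 12), (1, 3), (1, 4), (1, 11), (1, 12), (4, 0), (4, 7), (4, 8), (4, 15), (5, 3), (5, 4), (5, 11), (5, 12), (10, 3), (10, 4), (10, 11), (10, 12), (11, 0), (11, 7), (11, 8), (11, 15), (14, 3), (14, 4), (14, 11), (14, 12), (15, 3), (15, 4), (15, 11), (15, 12)]

Answer: ...OO......OO...
...OO......OO...
................
................
O......OO......O
...OO......OO...
................
................
................
................
...OO......OO...
O......OO......O
................
................
...OO......OO...
...OO......OO...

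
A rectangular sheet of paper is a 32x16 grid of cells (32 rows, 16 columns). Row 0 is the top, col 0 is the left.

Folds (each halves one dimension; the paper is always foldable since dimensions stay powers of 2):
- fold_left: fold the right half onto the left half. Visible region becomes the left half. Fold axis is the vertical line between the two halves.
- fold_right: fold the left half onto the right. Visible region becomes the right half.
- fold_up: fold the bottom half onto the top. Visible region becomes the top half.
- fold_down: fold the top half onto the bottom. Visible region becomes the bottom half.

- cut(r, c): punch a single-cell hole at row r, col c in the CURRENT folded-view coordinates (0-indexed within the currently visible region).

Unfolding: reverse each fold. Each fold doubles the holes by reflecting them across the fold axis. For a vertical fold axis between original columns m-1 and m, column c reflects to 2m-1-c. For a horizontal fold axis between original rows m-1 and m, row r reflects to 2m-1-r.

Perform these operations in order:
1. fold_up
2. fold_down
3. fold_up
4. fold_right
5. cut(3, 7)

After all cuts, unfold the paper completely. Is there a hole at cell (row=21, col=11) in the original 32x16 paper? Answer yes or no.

Op 1 fold_up: fold axis h@16; visible region now rows[0,16) x cols[0,16) = 16x16
Op 2 fold_down: fold axis h@8; visible region now rows[8,16) x cols[0,16) = 8x16
Op 3 fold_up: fold axis h@12; visible region now rows[8,12) x cols[0,16) = 4x16
Op 4 fold_right: fold axis v@8; visible region now rows[8,12) x cols[8,16) = 4x8
Op 5 cut(3, 7): punch at orig (11,15); cuts so far [(11, 15)]; region rows[8,12) x cols[8,16) = 4x8
Unfold 1 (reflect across v@8): 2 holes -> [(11, 0), (11, 15)]
Unfold 2 (reflect across h@12): 4 holes -> [(11, 0), (11, 15), (12, 0), (12, 15)]
Unfold 3 (reflect across h@8): 8 holes -> [(3, 0), (3, 15), (4, 0), (4, 15), (11, 0), (11, 15), (12, 0), (12, 15)]
Unfold 4 (reflect across h@16): 16 holes -> [(3, 0), (3, 15), (4, 0), (4, 15), (11, 0), (11, 15), (12, 0), (12, 15), (19, 0), (19, 15), (20, 0), (20, 15), (27, 0), (27, 15), (28, 0), (28, 15)]
Holes: [(3, 0), (3, 15), (4, 0), (4, 15), (11, 0), (11, 15), (12, 0), (12, 15), (19, 0), (19, 15), (20, 0), (20, 15), (27, 0), (27, 15), (28, 0), (28, 15)]

Answer: no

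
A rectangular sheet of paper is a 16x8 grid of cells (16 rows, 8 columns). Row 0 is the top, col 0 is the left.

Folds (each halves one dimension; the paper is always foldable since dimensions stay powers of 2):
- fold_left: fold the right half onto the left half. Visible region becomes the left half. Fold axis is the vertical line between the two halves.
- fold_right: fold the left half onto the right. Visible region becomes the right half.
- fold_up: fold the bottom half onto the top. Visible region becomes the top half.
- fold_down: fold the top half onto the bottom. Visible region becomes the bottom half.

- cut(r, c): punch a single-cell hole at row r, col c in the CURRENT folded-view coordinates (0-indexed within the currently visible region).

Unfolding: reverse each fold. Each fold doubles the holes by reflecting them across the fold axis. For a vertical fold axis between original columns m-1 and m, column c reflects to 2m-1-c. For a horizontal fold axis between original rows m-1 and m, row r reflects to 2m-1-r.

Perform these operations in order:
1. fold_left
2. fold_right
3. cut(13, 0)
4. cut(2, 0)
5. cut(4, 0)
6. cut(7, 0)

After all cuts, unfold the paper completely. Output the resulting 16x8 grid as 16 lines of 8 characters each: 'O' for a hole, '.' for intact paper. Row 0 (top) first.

Answer: ........
........
.OO..OO.
........
.OO..OO.
........
........
.OO..OO.
........
........
........
........
........
.OO..OO.
........
........

Derivation:
Op 1 fold_left: fold axis v@4; visible region now rows[0,16) x cols[0,4) = 16x4
Op 2 fold_right: fold axis v@2; visible region now rows[0,16) x cols[2,4) = 16x2
Op 3 cut(13, 0): punch at orig (13,2); cuts so far [(13, 2)]; region rows[0,16) x cols[2,4) = 16x2
Op 4 cut(2, 0): punch at orig (2,2); cuts so far [(2, 2), (13, 2)]; region rows[0,16) x cols[2,4) = 16x2
Op 5 cut(4, 0): punch at orig (4,2); cuts so far [(2, 2), (4, 2), (13, 2)]; region rows[0,16) x cols[2,4) = 16x2
Op 6 cut(7, 0): punch at orig (7,2); cuts so far [(2, 2), (4, 2), (7, 2), (13, 2)]; region rows[0,16) x cols[2,4) = 16x2
Unfold 1 (reflect across v@2): 8 holes -> [(2, 1), (2, 2), (4, 1), (4, 2), (7, 1), (7, 2), (13, 1), (13, 2)]
Unfold 2 (reflect across v@4): 16 holes -> [(2, 1), (2, 2), (2, 5), (2, 6), (4, 1), (4, 2), (4, 5), (4, 6), (7, 1), (7, 2), (7, 5), (7, 6), (13, 1), (13, 2), (13, 5), (13, 6)]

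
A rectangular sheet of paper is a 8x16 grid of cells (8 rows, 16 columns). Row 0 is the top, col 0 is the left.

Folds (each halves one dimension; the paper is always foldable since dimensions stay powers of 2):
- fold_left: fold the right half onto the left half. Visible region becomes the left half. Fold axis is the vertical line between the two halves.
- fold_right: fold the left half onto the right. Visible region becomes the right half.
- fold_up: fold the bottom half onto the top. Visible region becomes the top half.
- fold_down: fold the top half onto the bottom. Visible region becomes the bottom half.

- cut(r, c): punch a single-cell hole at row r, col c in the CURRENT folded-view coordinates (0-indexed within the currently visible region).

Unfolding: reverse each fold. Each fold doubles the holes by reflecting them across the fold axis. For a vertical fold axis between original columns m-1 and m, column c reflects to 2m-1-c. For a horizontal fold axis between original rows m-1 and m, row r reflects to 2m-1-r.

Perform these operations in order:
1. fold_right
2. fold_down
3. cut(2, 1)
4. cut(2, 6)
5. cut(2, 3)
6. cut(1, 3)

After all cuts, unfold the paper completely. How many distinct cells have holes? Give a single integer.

Op 1 fold_right: fold axis v@8; visible region now rows[0,8) x cols[8,16) = 8x8
Op 2 fold_down: fold axis h@4; visible region now rows[4,8) x cols[8,16) = 4x8
Op 3 cut(2, 1): punch at orig (6,9); cuts so far [(6, 9)]; region rows[4,8) x cols[8,16) = 4x8
Op 4 cut(2, 6): punch at orig (6,14); cuts so far [(6, 9), (6, 14)]; region rows[4,8) x cols[8,16) = 4x8
Op 5 cut(2, 3): punch at orig (6,11); cuts so far [(6, 9), (6, 11), (6, 14)]; region rows[4,8) x cols[8,16) = 4x8
Op 6 cut(1, 3): punch at orig (5,11); cuts so far [(5, 11), (6, 9), (6, 11), (6, 14)]; region rows[4,8) x cols[8,16) = 4x8
Unfold 1 (reflect across h@4): 8 holes -> [(1, 9), (1, 11), (1, 14), (2, 11), (5, 11), (6, 9), (6, 11), (6, 14)]
Unfold 2 (reflect across v@8): 16 holes -> [(1, 1), (1, 4), (1, 6), (1, 9), (1, 11), (1, 14), (2, 4), (2, 11), (5, 4), (5, 11), (6, 1), (6, 4), (6, 6), (6, 9), (6, 11), (6, 14)]

Answer: 16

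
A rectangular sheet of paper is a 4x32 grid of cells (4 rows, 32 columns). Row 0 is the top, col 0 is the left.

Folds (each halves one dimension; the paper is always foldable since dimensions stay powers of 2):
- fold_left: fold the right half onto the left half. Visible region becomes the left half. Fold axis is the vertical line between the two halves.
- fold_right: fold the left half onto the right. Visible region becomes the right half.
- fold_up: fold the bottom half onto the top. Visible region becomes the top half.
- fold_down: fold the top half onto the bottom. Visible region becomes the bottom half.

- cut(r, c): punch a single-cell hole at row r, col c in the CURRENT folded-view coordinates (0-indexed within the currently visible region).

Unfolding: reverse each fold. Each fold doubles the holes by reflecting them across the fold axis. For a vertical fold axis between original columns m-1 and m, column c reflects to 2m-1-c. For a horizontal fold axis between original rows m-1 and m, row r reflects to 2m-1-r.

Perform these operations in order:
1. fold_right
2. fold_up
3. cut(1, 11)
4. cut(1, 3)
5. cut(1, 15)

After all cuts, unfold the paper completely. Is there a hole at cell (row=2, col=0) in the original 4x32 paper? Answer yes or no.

Op 1 fold_right: fold axis v@16; visible region now rows[0,4) x cols[16,32) = 4x16
Op 2 fold_up: fold axis h@2; visible region now rows[0,2) x cols[16,32) = 2x16
Op 3 cut(1, 11): punch at orig (1,27); cuts so far [(1, 27)]; region rows[0,2) x cols[16,32) = 2x16
Op 4 cut(1, 3): punch at orig (1,19); cuts so far [(1, 19), (1, 27)]; region rows[0,2) x cols[16,32) = 2x16
Op 5 cut(1, 15): punch at orig (1,31); cuts so far [(1, 19), (1, 27), (1, 31)]; region rows[0,2) x cols[16,32) = 2x16
Unfold 1 (reflect across h@2): 6 holes -> [(1, 19), (1, 27), (1, 31), (2, 19), (2, 27), (2, 31)]
Unfold 2 (reflect across v@16): 12 holes -> [(1, 0), (1, 4), (1, 12), (1, 19), (1, 27), (1, 31), (2, 0), (2, 4), (2, 12), (2, 19), (2, 27), (2, 31)]
Holes: [(1, 0), (1, 4), (1, 12), (1, 19), (1, 27), (1, 31), (2, 0), (2, 4), (2, 12), (2, 19), (2, 27), (2, 31)]

Answer: yes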